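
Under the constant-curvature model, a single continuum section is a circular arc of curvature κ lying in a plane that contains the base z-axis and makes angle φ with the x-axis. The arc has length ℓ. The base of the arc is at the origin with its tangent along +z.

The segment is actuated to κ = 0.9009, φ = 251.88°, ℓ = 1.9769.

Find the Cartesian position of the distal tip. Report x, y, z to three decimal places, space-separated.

θ = κ·ℓ = 0.9009 × 1.9769 = 1.78099 rad
ρ = (1 − cos θ)/κ = (1 − -0.20865)/0.9009 = 1.34160
z = sin θ / κ = 0.97799/0.9009 = 1.08557
x = ρ cos φ = 1.34160 × cos(251.88°) = -0.41725
y = ρ sin φ = 1.34160 × sin(251.88°) = -1.27507

-0.417 -1.275 1.086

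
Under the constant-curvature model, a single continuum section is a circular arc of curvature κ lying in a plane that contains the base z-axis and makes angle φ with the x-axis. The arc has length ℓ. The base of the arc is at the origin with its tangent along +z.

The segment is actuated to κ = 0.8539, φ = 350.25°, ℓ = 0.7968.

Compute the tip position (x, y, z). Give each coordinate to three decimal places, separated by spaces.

0.257 -0.044 0.737

θ = κ·ℓ = 0.8539 × 0.7968 = 0.68039 rad
ρ = (1 − cos θ)/κ = (1 − 0.77733)/0.8539 = 0.26077
z = sin θ / κ = 0.62909/0.8539 = 0.73673
x = ρ cos φ = 0.26077 × cos(350.25°) = 0.25700
y = ρ sin φ = 0.26077 × sin(350.25°) = -0.04416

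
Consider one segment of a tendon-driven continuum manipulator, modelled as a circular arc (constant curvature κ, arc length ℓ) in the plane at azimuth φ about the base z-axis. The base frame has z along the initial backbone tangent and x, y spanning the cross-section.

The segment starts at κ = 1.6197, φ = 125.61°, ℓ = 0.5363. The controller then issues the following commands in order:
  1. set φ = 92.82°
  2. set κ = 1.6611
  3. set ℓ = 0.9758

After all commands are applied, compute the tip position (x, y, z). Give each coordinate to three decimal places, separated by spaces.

initial: κ=1.6197, φ=125.61°, ℓ=0.5363
cmd 1: set φ=92.82° → (κ,φ,ℓ)=(1.6197,92.82°,0.5363) → tip=(-0.0108,0.2184,0.4714)
cmd 2: set κ=1.6611 → (κ,φ,ℓ)=(1.6611,92.82°,0.5363) → tip=(-0.0110,0.2232,0.4681)
cmd 3: set ℓ=0.9758 → (κ,φ,ℓ)=(1.6611,92.82°,0.9758) → tip=(-0.0311,0.6314,0.6013)

-0.031 0.631 0.601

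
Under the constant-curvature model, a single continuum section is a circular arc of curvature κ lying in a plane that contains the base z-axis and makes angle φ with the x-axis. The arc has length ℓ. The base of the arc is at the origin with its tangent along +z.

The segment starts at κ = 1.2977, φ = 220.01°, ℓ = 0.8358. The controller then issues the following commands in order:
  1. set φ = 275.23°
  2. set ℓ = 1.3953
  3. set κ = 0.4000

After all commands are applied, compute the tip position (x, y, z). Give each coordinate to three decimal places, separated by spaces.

initial: κ=1.2977, φ=220.01°, ℓ=0.8358
cmd 1: set φ=275.23° → (κ,φ,ℓ)=(1.2977,275.23°,0.8358) → tip=(0.0374,-0.4088,0.6813)
cmd 2: set ℓ=1.3953 → (κ,φ,ℓ)=(1.2977,275.23°,1.3953) → tip=(0.0869,-0.9497,0.7485)
cmd 3: set κ=0.4000 → (κ,φ,ℓ)=(0.4000,275.23°,1.3953) → tip=(0.0346,-0.3778,1.3240)

0.035 -0.378 1.324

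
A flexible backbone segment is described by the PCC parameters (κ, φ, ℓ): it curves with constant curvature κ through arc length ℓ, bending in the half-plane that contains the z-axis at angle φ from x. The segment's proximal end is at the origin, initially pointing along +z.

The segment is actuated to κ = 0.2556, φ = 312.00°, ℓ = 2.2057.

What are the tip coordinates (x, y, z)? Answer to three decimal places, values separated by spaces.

0.405 -0.450 2.091

θ = κ·ℓ = 0.2556 × 2.2057 = 0.56378 rad
ρ = (1 − cos θ)/κ = (1 − 0.84524)/0.2556 = 0.60547
z = sin θ / κ = 0.53438/0.2556 = 2.09070
x = ρ cos φ = 0.60547 × cos(312.00°) = 0.40514
y = ρ sin φ = 0.60547 × sin(312.00°) = -0.44995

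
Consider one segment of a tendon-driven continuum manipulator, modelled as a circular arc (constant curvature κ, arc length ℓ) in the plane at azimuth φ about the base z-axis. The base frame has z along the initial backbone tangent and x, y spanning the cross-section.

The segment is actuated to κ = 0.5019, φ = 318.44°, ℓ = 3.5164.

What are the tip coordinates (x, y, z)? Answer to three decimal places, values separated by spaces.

θ = κ·ℓ = 0.5019 × 3.5164 = 1.76488 rad
ρ = (1 − cos θ)/κ = (1 − -0.19287)/0.5019 = 2.37671
z = sin θ / κ = 0.98122/0.5019 = 1.95502
x = ρ cos φ = 2.37671 × cos(318.44°) = 1.77840
y = ρ sin φ = 2.37671 × sin(318.44°) = -1.57672

1.778 -1.577 1.955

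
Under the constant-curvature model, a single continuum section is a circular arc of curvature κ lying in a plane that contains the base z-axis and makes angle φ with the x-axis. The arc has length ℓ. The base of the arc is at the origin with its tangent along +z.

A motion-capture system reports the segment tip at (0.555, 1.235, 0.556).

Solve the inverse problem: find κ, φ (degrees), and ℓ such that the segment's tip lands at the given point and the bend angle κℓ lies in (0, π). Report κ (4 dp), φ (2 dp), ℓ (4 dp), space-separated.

1.2640 65.80 1.8689

ρ = √(x²+y²) = √(0.555² + 1.235²) = 1.35398
φ = atan2(y, x) mod 360° = atan2(1.235, 0.555) = 65.8012°
|p|² = ρ² + z² = 1.35398² + 0.556² = 2.14239
κ = 2ρ / |p|² = 2×1.35398 / 2.14239 = 1.26399
θ = 2·atan2(ρ, z) = 2·atan2(1.35398, 0.556) = 2.36230 rad
ℓ = θ/κ = 2.36230/1.26399 = 1.86892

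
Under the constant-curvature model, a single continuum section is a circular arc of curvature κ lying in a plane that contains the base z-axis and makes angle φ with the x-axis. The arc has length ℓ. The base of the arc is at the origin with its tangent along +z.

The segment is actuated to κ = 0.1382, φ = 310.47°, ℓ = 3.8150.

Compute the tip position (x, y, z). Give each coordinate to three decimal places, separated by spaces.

0.638 -0.748 3.641

θ = κ·ℓ = 0.1382 × 3.8150 = 0.52723 rad
ρ = (1 − cos θ)/κ = (1 − 0.86420)/0.1382 = 0.98262
z = sin θ / κ = 0.50314/0.1382 = 3.64069
x = ρ cos φ = 0.98262 × cos(310.47°) = 0.63777
y = ρ sin φ = 0.98262 × sin(310.47°) = -0.74752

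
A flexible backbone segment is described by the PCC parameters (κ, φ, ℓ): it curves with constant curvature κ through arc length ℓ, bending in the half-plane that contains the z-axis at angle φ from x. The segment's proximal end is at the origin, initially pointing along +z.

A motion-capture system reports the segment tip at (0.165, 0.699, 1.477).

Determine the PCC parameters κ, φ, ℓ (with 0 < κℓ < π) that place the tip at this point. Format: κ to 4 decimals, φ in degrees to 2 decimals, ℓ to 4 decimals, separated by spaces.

ρ = √(x²+y²) = √(0.165² + 0.699²) = 0.71821
φ = atan2(y, x) mod 360° = atan2(0.699, 0.165) = 76.7184°
|p|² = ρ² + z² = 0.71821² + 1.477² = 2.69735
κ = 2ρ / |p|² = 2×0.71821 / 2.69735 = 0.53253
θ = 2·atan2(ρ, z) = 2·atan2(0.71821, 1.477) = 0.90520 rad
ℓ = θ/κ = 0.90520/0.53253 = 1.69980

0.5325 76.72 1.6998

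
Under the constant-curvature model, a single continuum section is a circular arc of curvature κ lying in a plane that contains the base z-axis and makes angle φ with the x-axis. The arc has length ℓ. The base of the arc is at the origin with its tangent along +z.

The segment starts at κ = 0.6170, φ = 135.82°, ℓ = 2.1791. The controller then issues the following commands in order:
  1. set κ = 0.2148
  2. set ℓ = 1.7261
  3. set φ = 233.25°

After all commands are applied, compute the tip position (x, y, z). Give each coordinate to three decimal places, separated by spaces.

initial: κ=0.6170, φ=135.82°, ℓ=2.1791
cmd 1: set κ=0.2148 → (κ,φ,ℓ)=(0.2148,135.82°,2.1791) → tip=(-0.3591,0.3490,2.1004)
cmd 2: set ℓ=1.7261 → (κ,φ,ℓ)=(0.2148,135.82°,1.7261) → tip=(-0.2269,0.2205,1.6868)
cmd 3: set φ=233.25° → (κ,φ,ℓ)=(0.2148,233.25°,1.7261) → tip=(-0.1893,-0.2535,1.6868)

-0.189 -0.253 1.687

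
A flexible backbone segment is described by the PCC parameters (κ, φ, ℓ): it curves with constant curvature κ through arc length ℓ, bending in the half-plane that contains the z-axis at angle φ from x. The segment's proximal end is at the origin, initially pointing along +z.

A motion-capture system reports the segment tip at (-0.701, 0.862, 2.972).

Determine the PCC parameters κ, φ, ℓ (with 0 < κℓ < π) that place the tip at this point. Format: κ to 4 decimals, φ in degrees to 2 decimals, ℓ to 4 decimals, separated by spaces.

ρ = √(x²+y²) = √(-0.701² + 0.862²) = 1.11106
φ = atan2(y, x) mod 360° = atan2(0.862, -0.701) = 129.1189°
|p|² = ρ² + z² = 1.11106² + 2.972² = 10.06723
κ = 2ρ / |p|² = 2×1.11106 / 10.06723 = 0.22073
θ = 2·atan2(ρ, z) = 2·atan2(1.11106, 2.972) = 0.71551 rad
ℓ = θ/κ = 0.71551/0.22073 = 3.24160

0.2207 129.12 3.2416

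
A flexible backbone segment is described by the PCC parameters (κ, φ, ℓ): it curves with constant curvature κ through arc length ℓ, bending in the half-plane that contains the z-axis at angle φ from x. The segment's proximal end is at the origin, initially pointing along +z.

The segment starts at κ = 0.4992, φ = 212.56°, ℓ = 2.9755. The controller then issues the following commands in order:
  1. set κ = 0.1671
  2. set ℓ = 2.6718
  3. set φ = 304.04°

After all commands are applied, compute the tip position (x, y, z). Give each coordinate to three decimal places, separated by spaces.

initial: κ=0.4992, φ=212.56°, ℓ=2.9755
cmd 1: set κ=0.1671 → (κ,φ,ℓ)=(0.1671,212.56°,2.9755) → tip=(-0.6107,-0.3900,2.8544)
cmd 2: set ℓ=2.6718 → (κ,φ,ℓ)=(0.1671,212.56°,2.6718) → tip=(-0.4944,-0.3157,2.5839)
cmd 3: set φ=304.04° → (κ,φ,ℓ)=(0.1671,304.04°,2.6718) → tip=(0.3284,-0.4861,2.5839)

0.328 -0.486 2.584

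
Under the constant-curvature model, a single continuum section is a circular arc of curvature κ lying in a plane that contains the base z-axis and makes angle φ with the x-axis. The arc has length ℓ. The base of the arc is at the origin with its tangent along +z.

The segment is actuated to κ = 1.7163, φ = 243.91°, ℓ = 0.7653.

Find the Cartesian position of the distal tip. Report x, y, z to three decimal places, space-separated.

θ = κ·ℓ = 1.7163 × 0.7653 = 1.31348 rad
ρ = (1 − cos θ)/κ = (1 − 0.25448)/1.7163 = 0.43438
z = sin θ / κ = 0.96708/1.7163 = 0.56347
x = ρ cos φ = 0.43438 × cos(243.91°) = -0.19103
y = ρ sin φ = 0.43438 × sin(243.91°) = -0.39011

-0.191 -0.390 0.563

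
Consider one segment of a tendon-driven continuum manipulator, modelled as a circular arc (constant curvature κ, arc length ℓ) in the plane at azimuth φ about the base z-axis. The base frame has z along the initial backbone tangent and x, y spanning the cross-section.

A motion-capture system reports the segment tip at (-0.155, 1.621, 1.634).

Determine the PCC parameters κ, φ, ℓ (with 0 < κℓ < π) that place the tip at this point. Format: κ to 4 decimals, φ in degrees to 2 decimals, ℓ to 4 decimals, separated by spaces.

ρ = √(x²+y²) = √(-0.155² + 1.621²) = 1.62839
φ = atan2(y, x) mod 360° = atan2(1.621, -0.155) = 95.4620°
|p|² = ρ² + z² = 1.62839² + 1.634² = 5.32162
κ = 2ρ / |p|² = 2×1.62839 / 5.32162 = 0.61199
θ = 2·atan2(ρ, z) = 2·atan2(1.62839, 1.634) = 1.56736 rad
ℓ = θ/κ = 1.56736/0.61199 = 2.56108

0.6120 95.46 2.5611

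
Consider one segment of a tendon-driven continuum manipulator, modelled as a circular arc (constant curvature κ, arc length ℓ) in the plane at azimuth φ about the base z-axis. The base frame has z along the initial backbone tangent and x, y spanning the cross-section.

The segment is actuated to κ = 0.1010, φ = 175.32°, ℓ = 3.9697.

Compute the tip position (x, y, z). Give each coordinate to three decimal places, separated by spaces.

-0.783 0.064 3.864

θ = κ·ℓ = 0.1010 × 3.9697 = 0.40094 rad
ρ = (1 − cos θ)/κ = (1 − 0.92069)/0.1010 = 0.78520
z = sin θ / κ = 0.39028/0.1010 = 3.86419
x = ρ cos φ = 0.78520 × cos(175.32°) = -0.78258
y = ρ sin φ = 0.78520 × sin(175.32°) = 0.06407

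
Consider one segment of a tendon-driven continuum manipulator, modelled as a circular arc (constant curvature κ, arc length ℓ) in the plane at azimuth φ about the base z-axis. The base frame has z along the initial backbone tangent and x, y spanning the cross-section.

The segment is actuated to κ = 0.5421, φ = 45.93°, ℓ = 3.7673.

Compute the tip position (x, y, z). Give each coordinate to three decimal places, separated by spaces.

1.866 1.927 1.643

θ = κ·ℓ = 0.5421 × 3.7673 = 2.04225 rad
ρ = (1 − cos θ)/κ = (1 − -0.45418)/0.5421 = 2.68250
z = sin θ / κ = 0.89091/0.5421 = 1.64344
x = ρ cos φ = 2.68250 × cos(45.93°) = 1.86578
y = ρ sin φ = 2.68250 × sin(45.93°) = 1.92735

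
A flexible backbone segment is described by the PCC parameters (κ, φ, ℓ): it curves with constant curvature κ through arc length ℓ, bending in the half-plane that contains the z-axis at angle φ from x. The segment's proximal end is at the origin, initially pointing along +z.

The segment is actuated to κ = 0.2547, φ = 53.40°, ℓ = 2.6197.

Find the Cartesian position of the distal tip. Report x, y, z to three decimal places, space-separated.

0.502 0.676 2.430

θ = κ·ℓ = 0.2547 × 2.6197 = 0.66724 rad
ρ = (1 − cos θ)/κ = (1 − 0.78553)/0.2547 = 0.84203
z = sin θ / κ = 0.61882/0.2547 = 2.42960
x = ρ cos φ = 0.84203 × cos(53.40°) = 0.50204
y = ρ sin φ = 0.84203 × sin(53.40°) = 0.67600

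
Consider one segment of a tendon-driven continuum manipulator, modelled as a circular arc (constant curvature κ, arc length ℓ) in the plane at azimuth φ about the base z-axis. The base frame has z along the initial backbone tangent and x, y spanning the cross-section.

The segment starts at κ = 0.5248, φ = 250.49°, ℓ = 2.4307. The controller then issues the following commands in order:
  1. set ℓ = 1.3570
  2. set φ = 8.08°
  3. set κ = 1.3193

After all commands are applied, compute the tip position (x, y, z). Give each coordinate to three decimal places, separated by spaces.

initial: κ=0.5248, φ=250.49°, ℓ=2.4307
cmd 1: set ℓ=1.3570 → (κ,φ,ℓ)=(0.5248,250.49°,1.3570) → tip=(-0.1547,-0.4365,1.2452)
cmd 2: set φ=8.08° → (κ,φ,ℓ)=(0.5248,8.08°,1.3570) → tip=(0.4585,0.0651,1.2452)
cmd 3: set κ=1.3193 → (κ,φ,ℓ)=(1.3193,8.08°,1.3570) → tip=(0.9139,0.1297,0.7398)

0.914 0.130 0.740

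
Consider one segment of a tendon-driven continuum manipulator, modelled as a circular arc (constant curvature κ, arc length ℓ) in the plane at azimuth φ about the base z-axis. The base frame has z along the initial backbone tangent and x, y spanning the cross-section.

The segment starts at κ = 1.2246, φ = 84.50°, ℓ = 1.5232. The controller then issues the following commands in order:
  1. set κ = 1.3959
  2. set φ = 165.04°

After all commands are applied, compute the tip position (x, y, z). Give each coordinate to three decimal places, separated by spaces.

-1.057 0.282 0.609

initial: κ=1.2246, φ=84.50°, ℓ=1.5232
cmd 1: set κ=1.3959 → (κ,φ,ℓ)=(1.3959,84.50°,1.5232) → tip=(0.1049,1.0891,0.6087)
cmd 2: set φ=165.04° → (κ,φ,ℓ)=(1.3959,165.04°,1.5232) → tip=(-1.0571,0.2824,0.6087)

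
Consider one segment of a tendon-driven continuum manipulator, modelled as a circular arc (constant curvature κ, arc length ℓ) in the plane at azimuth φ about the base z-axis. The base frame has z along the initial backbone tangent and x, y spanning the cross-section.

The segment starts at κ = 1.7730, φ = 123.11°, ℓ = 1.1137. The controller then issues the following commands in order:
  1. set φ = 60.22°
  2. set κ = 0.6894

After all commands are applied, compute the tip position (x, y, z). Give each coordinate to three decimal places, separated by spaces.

0.202 0.353 1.007

initial: κ=1.7730, φ=123.11°, ℓ=1.1137
cmd 1: set φ=60.22° → (κ,φ,ℓ)=(1.7730,60.22°,1.1137) → tip=(0.3902,0.6819,0.5187)
cmd 2: set κ=0.6894 → (κ,φ,ℓ)=(0.6894,60.22°,1.1137) → tip=(0.2021,0.3532,1.0075)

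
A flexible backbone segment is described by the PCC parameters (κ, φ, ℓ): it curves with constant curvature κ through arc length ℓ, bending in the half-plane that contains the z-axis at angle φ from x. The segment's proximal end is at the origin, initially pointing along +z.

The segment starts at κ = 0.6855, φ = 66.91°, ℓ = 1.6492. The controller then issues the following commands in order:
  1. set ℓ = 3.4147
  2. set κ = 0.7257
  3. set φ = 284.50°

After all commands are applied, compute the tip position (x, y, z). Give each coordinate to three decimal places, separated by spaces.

0.617 -2.385 0.849

initial: κ=0.6855, φ=66.91°, ℓ=1.6492
cmd 1: set ℓ=3.4147 → (κ,φ,ℓ)=(0.6855,66.91°,3.4147) → tip=(0.9704,2.2761,1.0473)
cmd 2: set κ=0.7257 → (κ,φ,ℓ)=(0.7257,66.91°,3.4147) → tip=(0.9662,2.2662,0.8487)
cmd 3: set φ=284.50° → (κ,φ,ℓ)=(0.7257,284.50°,3.4147) → tip=(0.6168,-2.3851,0.8487)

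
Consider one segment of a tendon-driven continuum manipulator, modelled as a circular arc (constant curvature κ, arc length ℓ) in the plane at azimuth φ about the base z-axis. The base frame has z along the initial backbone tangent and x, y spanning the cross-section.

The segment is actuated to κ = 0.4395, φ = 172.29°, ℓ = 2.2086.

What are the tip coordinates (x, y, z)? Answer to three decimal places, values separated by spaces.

θ = κ·ℓ = 0.4395 × 2.2086 = 0.97068 rad
ρ = (1 − cos θ)/κ = (1 − 0.56474)/0.4395 = 0.99036
z = sin θ / κ = 0.82527/0.4395 = 1.87775
x = ρ cos φ = 0.99036 × cos(172.29°) = -0.98140
y = ρ sin φ = 0.99036 × sin(172.29°) = 0.13287

-0.981 0.133 1.878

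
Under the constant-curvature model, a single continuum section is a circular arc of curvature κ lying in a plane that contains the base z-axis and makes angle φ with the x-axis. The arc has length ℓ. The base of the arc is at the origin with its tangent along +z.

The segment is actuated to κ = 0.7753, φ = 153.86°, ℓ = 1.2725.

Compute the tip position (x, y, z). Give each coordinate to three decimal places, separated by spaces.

-0.519 0.255 1.076

θ = κ·ℓ = 0.7753 × 1.2725 = 0.98657 rad
ρ = (1 − cos θ)/κ = (1 − 0.55155)/0.7753 = 0.57842
z = sin θ / κ = 0.83414/0.7753 = 1.07589
x = ρ cos φ = 0.57842 × cos(153.86°) = -0.51925
y = ρ sin φ = 0.57842 × sin(153.86°) = 0.25483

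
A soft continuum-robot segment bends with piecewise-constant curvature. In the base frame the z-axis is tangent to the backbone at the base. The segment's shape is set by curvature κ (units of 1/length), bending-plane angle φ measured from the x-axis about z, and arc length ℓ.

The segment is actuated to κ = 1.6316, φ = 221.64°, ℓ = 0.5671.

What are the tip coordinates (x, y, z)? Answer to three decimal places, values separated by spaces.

θ = κ·ℓ = 1.6316 × 0.5671 = 0.92528 rad
ρ = (1 − cos θ)/κ = (1 − 0.60161)/1.6316 = 0.24417
z = sin θ / κ = 0.79879/1.6316 = 0.48957
x = ρ cos φ = 0.24417 × cos(221.64°) = -0.18248
y = ρ sin φ = 0.24417 × sin(221.64°) = -0.16224

-0.182 -0.162 0.490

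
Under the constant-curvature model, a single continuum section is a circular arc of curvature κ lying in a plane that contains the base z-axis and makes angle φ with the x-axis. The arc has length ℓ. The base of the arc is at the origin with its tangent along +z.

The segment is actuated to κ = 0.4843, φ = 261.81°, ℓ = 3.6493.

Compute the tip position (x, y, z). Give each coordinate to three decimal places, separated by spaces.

θ = κ·ℓ = 0.4843 × 3.6493 = 1.76736 rad
ρ = (1 − cos θ)/κ = (1 − -0.19530)/0.4843 = 2.46809
z = sin θ / κ = 0.98074/0.4843 = 2.02508
x = ρ cos φ = 2.46809 × cos(261.81°) = -0.35159
y = ρ sin φ = 2.46809 × sin(261.81°) = -2.44292

-0.352 -2.443 2.025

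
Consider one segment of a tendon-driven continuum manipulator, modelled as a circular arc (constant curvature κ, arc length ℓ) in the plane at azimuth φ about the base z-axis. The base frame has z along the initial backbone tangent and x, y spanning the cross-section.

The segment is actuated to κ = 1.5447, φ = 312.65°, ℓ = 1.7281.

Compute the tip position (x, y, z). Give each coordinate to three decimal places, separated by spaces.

θ = κ·ℓ = 1.5447 × 1.7281 = 2.66940 rad
ρ = (1 − cos θ)/κ = (1 − -0.89057)/1.5447 = 1.22391
z = sin θ / κ = 0.45484/1.5447 = 0.29445
x = ρ cos φ = 1.22391 × cos(312.65°) = 0.82922
y = ρ sin φ = 1.22391 × sin(312.65°) = -0.90019

0.829 -0.900 0.294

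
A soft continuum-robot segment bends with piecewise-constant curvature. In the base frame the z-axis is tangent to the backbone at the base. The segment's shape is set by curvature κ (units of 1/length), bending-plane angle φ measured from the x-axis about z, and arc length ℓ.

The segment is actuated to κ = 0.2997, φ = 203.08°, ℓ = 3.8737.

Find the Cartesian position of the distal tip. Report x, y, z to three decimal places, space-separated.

-1.846 -0.787 3.060

θ = κ·ℓ = 0.2997 × 3.8737 = 1.16095 rad
ρ = (1 − cos θ)/κ = (1 − 0.39847)/0.2997 = 2.00711
z = sin θ / κ = 0.91718/0.2997 = 3.06033
x = ρ cos φ = 2.00711 × cos(203.08°) = -1.84645
y = ρ sin φ = 2.00711 × sin(203.08°) = -0.78682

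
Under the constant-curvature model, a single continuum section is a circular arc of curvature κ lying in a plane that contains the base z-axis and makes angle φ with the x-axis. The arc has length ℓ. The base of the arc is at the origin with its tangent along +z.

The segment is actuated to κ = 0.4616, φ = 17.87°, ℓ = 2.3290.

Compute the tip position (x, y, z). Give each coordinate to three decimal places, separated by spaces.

θ = κ·ℓ = 0.4616 × 2.3290 = 1.07507 rad
ρ = (1 − cos θ)/κ = (1 − 0.47567)/0.4616 = 1.13589
z = sin θ / κ = 0.87962/0.4616 = 1.90559
x = ρ cos φ = 1.13589 × cos(17.87°) = 1.08109
y = ρ sin φ = 1.13589 × sin(17.87°) = 0.34856

1.081 0.349 1.906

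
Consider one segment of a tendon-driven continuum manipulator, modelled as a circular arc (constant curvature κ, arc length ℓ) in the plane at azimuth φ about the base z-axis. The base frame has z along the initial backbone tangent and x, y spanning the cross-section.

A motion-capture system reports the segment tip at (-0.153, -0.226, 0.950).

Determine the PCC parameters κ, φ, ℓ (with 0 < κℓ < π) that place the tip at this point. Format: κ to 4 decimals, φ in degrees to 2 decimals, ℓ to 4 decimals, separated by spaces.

ρ = √(x²+y²) = √(-0.153² + -0.226²) = 0.27292
φ = atan2(y, x) mod 360° = atan2(-0.226, -0.153) = 235.9023°
|p|² = ρ² + z² = 0.27292² + 0.950² = 0.97698
κ = 2ρ / |p|² = 2×0.27292 / 0.97698 = 0.55870
θ = 2·atan2(ρ, z) = 2·atan2(0.27292, 0.950) = 0.55950 rad
ℓ = θ/κ = 0.55950/0.55870 = 1.00144

0.5587 235.90 1.0014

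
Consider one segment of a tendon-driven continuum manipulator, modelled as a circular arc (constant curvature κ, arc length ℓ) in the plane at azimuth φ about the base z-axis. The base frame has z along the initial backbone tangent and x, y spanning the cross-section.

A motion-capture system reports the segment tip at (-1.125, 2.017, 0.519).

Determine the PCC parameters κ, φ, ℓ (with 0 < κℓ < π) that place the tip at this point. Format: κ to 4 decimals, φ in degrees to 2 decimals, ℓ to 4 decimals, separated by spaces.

0.8243 119.15 3.2747

ρ = √(x²+y²) = √(-1.125² + 2.017²) = 2.30953
φ = atan2(y, x) mod 360° = atan2(2.017, -1.125) = 119.1510°
|p|² = ρ² + z² = 2.30953² + 0.519² = 5.60327
κ = 2ρ / |p|² = 2×2.30953 / 5.60327 = 0.82435
θ = 2·atan2(ρ, z) = 2·atan2(2.30953, 0.519) = 2.69949 rad
ℓ = θ/κ = 2.69949/0.82435 = 3.27470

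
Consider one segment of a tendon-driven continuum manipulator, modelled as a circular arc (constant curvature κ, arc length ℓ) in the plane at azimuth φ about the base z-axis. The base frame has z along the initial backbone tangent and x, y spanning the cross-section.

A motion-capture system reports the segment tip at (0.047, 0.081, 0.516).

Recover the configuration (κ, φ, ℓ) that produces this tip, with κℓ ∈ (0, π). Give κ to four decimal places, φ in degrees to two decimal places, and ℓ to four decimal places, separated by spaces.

0.6810 59.88 0.5273

ρ = √(x²+y²) = √(0.047² + 0.081²) = 0.09365
φ = atan2(y, x) mod 360° = atan2(0.081, 0.047) = 59.8757°
|p|² = ρ² + z² = 0.09365² + 0.516² = 0.27503
κ = 2ρ / |p|² = 2×0.09365 / 0.27503 = 0.68101
θ = 2·atan2(ρ, z) = 2·atan2(0.09365, 0.516) = 0.35907 rad
ℓ = θ/κ = 0.35907/0.68101 = 0.52726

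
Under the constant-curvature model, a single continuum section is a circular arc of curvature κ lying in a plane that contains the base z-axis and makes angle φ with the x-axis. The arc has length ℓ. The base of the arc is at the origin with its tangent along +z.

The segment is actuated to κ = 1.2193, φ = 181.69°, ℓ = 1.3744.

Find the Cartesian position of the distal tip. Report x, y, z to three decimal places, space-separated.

-0.906 -0.027 0.816

θ = κ·ℓ = 1.2193 × 1.3744 = 1.67581 rad
ρ = (1 − cos θ)/κ = (1 − -0.10482)/1.2193 = 0.90611
z = sin θ / κ = 0.99449/1.2193 = 0.81562
x = ρ cos φ = 0.90611 × cos(181.69°) = -0.90571
y = ρ sin φ = 0.90611 × sin(181.69°) = -0.02672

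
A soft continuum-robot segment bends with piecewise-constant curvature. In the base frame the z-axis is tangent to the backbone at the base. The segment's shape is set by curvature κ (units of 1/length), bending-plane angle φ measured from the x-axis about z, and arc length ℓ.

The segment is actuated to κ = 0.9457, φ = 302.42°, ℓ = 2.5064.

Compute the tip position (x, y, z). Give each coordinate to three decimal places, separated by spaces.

0.973 -1.533 0.737

θ = κ·ℓ = 0.9457 × 2.5064 = 2.37030 rad
ρ = (1 − cos θ)/κ = (1 − -0.71701)/0.9457 = 1.81560
z = sin θ / κ = 0.69706/0.9457 = 0.73708
x = ρ cos φ = 1.81560 × cos(302.42°) = 0.97338
y = ρ sin φ = 1.81560 × sin(302.42°) = -1.53262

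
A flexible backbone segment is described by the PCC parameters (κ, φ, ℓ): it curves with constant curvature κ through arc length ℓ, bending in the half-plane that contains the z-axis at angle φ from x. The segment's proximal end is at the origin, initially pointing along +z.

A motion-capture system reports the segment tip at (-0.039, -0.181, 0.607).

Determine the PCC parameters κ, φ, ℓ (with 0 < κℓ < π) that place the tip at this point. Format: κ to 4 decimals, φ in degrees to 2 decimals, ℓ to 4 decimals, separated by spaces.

0.9195 257.84 0.6440

ρ = √(x²+y²) = √(-0.039² + -0.181²) = 0.18515
φ = atan2(y, x) mod 360° = atan2(-0.181, -0.039) = 257.8404°
|p|² = ρ² + z² = 0.18515² + 0.607² = 0.40273
κ = 2ρ / |p|² = 2×0.18515 / 0.40273 = 0.91949
θ = 2·atan2(ρ, z) = 2·atan2(0.18515, 0.607) = 0.59213 rad
ℓ = θ/κ = 0.59213/0.91949 = 0.64398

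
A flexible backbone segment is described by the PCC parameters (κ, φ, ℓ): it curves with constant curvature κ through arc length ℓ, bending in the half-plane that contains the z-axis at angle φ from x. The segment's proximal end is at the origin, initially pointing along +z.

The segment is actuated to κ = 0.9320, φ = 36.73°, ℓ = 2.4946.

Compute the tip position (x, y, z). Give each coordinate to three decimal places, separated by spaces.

θ = κ·ℓ = 0.9320 × 2.4946 = 2.32497 rad
ρ = (1 − cos θ)/κ = (1 − -0.68468)/0.9320 = 1.80760
z = sin θ / κ = 0.72884/0.9320 = 0.78202
x = ρ cos φ = 1.80760 × cos(36.73°) = 1.44873
y = ρ sin φ = 1.80760 × sin(36.73°) = 1.08103

1.449 1.081 0.782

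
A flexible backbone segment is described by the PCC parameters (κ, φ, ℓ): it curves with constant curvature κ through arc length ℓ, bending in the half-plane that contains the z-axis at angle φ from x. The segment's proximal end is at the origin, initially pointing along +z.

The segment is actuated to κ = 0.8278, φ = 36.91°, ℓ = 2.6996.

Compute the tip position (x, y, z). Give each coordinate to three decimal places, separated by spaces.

θ = κ·ℓ = 0.8278 × 2.6996 = 2.23473 rad
ρ = (1 − cos θ)/κ = (1 − -0.61622)/0.8278 = 1.95243
z = sin θ / κ = 0.78758/0.8278 = 0.95141
x = ρ cos φ = 1.95243 × cos(36.91°) = 1.56112
y = ρ sin φ = 1.95243 × sin(36.91°) = 1.17255

1.561 1.173 0.951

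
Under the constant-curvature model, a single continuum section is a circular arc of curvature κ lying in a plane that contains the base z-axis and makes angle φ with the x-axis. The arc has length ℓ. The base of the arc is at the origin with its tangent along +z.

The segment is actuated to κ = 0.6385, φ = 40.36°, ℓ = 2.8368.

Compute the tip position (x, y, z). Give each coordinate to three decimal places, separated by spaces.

1.478 1.256 1.521

θ = κ·ℓ = 0.6385 × 2.8368 = 1.81130 rad
ρ = (1 − cos θ)/κ = (1 − -0.23819)/0.6385 = 1.93921
z = sin θ / κ = 0.97122/0.6385 = 1.52109
x = ρ cos φ = 1.93921 × cos(40.36°) = 1.47766
y = ρ sin φ = 1.93921 × sin(40.36°) = 1.25581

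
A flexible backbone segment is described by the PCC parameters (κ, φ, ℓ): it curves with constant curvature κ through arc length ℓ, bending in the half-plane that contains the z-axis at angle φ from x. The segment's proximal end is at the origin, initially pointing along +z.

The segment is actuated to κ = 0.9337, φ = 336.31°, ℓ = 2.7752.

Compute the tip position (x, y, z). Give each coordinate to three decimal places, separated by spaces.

θ = κ·ℓ = 0.9337 × 2.7752 = 2.59120 rad
ρ = (1 − cos θ)/κ = (1 − -0.85232)/0.9337 = 1.98385
z = sin θ / κ = 0.52302/0.9337 = 0.56016
x = ρ cos φ = 1.98385 × cos(336.31°) = 1.81668
y = ρ sin φ = 1.98385 × sin(336.31°) = -0.79709

1.817 -0.797 0.560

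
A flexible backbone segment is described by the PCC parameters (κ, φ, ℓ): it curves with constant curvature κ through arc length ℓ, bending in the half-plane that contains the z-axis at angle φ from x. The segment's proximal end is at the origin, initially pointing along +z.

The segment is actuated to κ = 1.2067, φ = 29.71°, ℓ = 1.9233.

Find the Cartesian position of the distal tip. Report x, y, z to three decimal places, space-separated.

1.210 0.691 0.606

θ = κ·ℓ = 1.2067 × 1.9233 = 2.32085 rad
ρ = (1 − cos θ)/κ = (1 − -0.68168)/1.2067 = 1.39361
z = sin θ / κ = 0.73165/1.2067 = 0.60633
x = ρ cos φ = 1.39361 × cos(29.71°) = 1.21042
y = ρ sin φ = 1.39361 × sin(29.71°) = 0.69069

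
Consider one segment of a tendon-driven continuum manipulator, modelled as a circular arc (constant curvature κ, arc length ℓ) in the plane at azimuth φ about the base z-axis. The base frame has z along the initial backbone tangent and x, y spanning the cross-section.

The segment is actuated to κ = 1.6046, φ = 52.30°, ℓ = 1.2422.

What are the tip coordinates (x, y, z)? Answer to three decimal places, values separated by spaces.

θ = κ·ℓ = 1.6046 × 1.2422 = 1.99323 rad
ρ = (1 − cos θ)/κ = (1 − -0.40999)/1.6046 = 0.87871
z = sin θ / κ = 0.91209/1.6046 = 0.56842
x = ρ cos φ = 0.87871 × cos(52.30°) = 0.53736
y = ρ sin φ = 0.87871 × sin(52.30°) = 0.69526

0.537 0.695 0.568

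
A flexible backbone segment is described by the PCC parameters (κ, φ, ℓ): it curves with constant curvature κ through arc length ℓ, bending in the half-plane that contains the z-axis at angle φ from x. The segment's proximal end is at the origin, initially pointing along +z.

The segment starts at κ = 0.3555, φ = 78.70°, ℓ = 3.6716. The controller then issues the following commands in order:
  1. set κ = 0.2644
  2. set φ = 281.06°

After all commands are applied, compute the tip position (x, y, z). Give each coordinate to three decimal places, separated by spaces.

initial: κ=0.3555, φ=78.70°, ℓ=3.6716
cmd 1: set κ=0.2644 → (κ,φ,ℓ)=(0.2644,78.70°,3.6716) → tip=(0.3226,1.6146,3.1215)
cmd 2: set φ=281.06° → (κ,φ,ℓ)=(0.2644,281.06°,3.6716) → tip=(0.3159,-1.6159,3.1215)

0.316 -1.616 3.121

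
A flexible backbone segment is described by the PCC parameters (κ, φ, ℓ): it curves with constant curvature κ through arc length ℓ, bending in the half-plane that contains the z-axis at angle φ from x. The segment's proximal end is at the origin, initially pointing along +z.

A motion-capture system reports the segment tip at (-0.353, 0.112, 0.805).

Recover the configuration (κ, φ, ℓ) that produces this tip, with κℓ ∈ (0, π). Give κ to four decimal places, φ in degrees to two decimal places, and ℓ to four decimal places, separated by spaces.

0.9433 162.40 0.9142

ρ = √(x²+y²) = √(-0.353² + 0.112²) = 0.37034
φ = atan2(y, x) mod 360° = atan2(0.112, -0.353) = 162.3968°
|p|² = ρ² + z² = 0.37034² + 0.805² = 0.78518
κ = 2ρ / |p|² = 2×0.37034 / 0.78518 = 0.94333
θ = 2·atan2(ρ, z) = 2·atan2(0.37034, 0.805) = 0.86236 rad
ℓ = θ/κ = 0.86236/0.94333 = 0.91417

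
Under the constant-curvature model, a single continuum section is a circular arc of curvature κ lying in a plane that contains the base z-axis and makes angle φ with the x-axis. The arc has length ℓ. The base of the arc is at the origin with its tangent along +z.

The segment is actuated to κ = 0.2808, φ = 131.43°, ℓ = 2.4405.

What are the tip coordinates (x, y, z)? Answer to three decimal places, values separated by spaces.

θ = κ·ℓ = 0.2808 × 2.4405 = 0.68529 rad
ρ = (1 − cos θ)/κ = (1 − 0.77423)/0.2808 = 0.80401
z = sin θ / κ = 0.63290/0.2808 = 2.25392
x = ρ cos φ = 0.80401 × cos(131.43°) = -0.53202
y = ρ sin φ = 0.80401 × sin(131.43°) = 0.60282

-0.532 0.603 2.254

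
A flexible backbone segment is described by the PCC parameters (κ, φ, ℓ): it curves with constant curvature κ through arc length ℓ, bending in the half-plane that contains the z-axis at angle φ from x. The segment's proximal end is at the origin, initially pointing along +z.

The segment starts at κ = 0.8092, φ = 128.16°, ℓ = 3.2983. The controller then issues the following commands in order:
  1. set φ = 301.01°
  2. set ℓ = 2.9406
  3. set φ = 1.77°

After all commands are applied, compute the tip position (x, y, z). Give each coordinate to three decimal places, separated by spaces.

2.129 0.066 0.853

initial: κ=0.8092, φ=128.16°, ℓ=3.2983
cmd 1: set φ=301.01° → (κ,φ,ℓ)=(0.8092,301.01°,3.2983) → tip=(1.2035,-2.0022,0.5625)
cmd 2: set ℓ=2.9406 → (κ,φ,ℓ)=(0.8092,301.01°,2.9406) → tip=(1.0972,-1.8254,0.8532)
cmd 3: set φ=1.77° → (κ,φ,ℓ)=(0.8092,1.77°,2.9406) → tip=(2.1288,0.0658,0.8532)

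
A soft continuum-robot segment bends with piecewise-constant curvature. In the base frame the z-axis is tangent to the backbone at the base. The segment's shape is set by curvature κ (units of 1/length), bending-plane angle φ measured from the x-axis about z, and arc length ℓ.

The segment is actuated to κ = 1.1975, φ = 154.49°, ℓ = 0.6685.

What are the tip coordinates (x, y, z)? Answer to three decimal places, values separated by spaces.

θ = κ·ℓ = 1.1975 × 0.6685 = 0.80053 rad
ρ = (1 − cos θ)/κ = (1 − 0.69633)/1.1975 = 0.25359
z = sin θ / κ = 0.71772/1.1975 = 0.59935
x = ρ cos φ = 0.25359 × cos(154.49°) = -0.22887
y = ρ sin φ = 0.25359 × sin(154.49°) = 0.10921

-0.229 0.109 0.599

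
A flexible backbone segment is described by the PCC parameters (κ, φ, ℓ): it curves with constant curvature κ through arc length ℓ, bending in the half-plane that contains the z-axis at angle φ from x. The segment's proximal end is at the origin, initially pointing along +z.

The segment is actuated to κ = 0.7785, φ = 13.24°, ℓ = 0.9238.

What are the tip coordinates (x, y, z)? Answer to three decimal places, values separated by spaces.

θ = κ·ℓ = 0.7785 × 0.9238 = 0.71918 rad
ρ = (1 − cos θ)/κ = (1 − 0.75235)/0.7785 = 0.31812
z = sin θ / κ = 0.65877/0.7785 = 0.84620
x = ρ cos φ = 0.31812 × cos(13.24°) = 0.30966
y = ρ sin φ = 0.31812 × sin(13.24°) = 0.07286

0.310 0.073 0.846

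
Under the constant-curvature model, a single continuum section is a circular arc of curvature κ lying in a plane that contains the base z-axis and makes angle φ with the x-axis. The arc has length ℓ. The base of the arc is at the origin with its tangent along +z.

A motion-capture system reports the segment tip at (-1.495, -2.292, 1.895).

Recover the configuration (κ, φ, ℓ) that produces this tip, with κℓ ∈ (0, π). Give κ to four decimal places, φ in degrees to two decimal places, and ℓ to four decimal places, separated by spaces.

0.4940 236.88 3.9076

ρ = √(x²+y²) = √(-1.495² + -2.292²) = 2.73647
φ = atan2(y, x) mod 360° = atan2(-2.292, -1.495) = 236.8848°
|p|² = ρ² + z² = 2.73647² + 1.895² = 11.07931
κ = 2ρ / |p|² = 2×2.73647 / 11.07931 = 0.49398
θ = 2·atan2(ρ, z) = 2·atan2(2.73647, 1.895) = 1.93025 rad
ℓ = θ/κ = 1.93025/0.49398 = 3.90755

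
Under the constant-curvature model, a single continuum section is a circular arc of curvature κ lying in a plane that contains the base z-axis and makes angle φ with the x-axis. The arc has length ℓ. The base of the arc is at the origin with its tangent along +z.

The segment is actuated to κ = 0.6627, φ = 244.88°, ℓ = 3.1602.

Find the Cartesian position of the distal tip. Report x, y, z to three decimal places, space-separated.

-0.961 -2.049 1.307

θ = κ·ℓ = 0.6627 × 3.1602 = 2.09426 rad
ρ = (1 − cos θ)/κ = (1 − -0.49989)/0.6627 = 2.26330
z = sin θ / κ = 0.86609/0.6627 = 1.30691
x = ρ cos φ = 2.26330 × cos(244.88°) = -0.96080
y = ρ sin φ = 2.26330 × sin(244.88°) = -2.04924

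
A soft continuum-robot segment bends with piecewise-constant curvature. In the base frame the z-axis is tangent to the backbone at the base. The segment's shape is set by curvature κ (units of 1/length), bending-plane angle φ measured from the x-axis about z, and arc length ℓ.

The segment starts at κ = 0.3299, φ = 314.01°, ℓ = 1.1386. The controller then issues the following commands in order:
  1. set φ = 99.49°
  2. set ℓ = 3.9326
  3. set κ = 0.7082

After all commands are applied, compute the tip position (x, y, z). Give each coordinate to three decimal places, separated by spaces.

initial: κ=0.3299, φ=314.01°, ℓ=1.1386
cmd 1: set φ=99.49° → (κ,φ,ℓ)=(0.3299,99.49°,1.1386) → tip=(-0.0348,0.2084,1.1120)
cmd 2: set ℓ=3.9326 → (κ,φ,ℓ)=(0.3299,99.49°,3.9326) → tip=(-0.3648,2.1824,2.9186)
cmd 3: set κ=0.7082 → (κ,φ,ℓ)=(0.7082,99.49°,3.9326) → tip=(-0.4510,2.6978,0.4928)

-0.451 2.698 0.493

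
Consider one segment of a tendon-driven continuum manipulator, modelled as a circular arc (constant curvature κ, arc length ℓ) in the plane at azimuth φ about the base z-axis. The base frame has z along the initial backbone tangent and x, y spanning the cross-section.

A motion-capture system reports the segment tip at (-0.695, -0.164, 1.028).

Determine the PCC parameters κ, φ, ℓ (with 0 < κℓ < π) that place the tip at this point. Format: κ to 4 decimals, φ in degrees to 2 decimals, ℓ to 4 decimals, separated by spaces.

0.9116 193.28 1.3320

ρ = √(x²+y²) = √(-0.695² + -0.164²) = 0.71409
φ = atan2(y, x) mod 360° = atan2(-0.164, -0.695) = 193.2773°
|p|² = ρ² + z² = 0.71409² + 1.028² = 1.56670
κ = 2ρ / |p|² = 2×0.71409 / 1.56670 = 0.91158
θ = 2·atan2(ρ, z) = 2·atan2(0.71409, 1.028) = 1.21424 rad
ℓ = θ/κ = 1.21424/0.91158 = 1.33201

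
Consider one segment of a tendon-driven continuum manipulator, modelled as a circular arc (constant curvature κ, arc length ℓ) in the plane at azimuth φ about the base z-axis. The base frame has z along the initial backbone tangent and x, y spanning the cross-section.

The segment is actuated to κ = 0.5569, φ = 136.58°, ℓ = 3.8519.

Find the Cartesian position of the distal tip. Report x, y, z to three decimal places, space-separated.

-2.013 1.905 1.508

θ = κ·ℓ = 0.5569 × 3.8519 = 2.14512 rad
ρ = (1 − cos θ)/κ = (1 − -0.54327)/0.5569 = 2.77118
z = sin θ / κ = 0.83956/0.5569 = 1.50756
x = ρ cos φ = 2.77118 × cos(136.58°) = -2.01280
y = ρ sin φ = 2.77118 × sin(136.58°) = 1.90475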